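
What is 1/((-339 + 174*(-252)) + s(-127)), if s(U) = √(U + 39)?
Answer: -4017/177499187 - 2*I*√22/1952491057 ≈ -2.2631e-5 - 4.8045e-9*I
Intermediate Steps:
s(U) = √(39 + U)
1/((-339 + 174*(-252)) + s(-127)) = 1/((-339 + 174*(-252)) + √(39 - 127)) = 1/((-339 - 43848) + √(-88)) = 1/(-44187 + 2*I*√22)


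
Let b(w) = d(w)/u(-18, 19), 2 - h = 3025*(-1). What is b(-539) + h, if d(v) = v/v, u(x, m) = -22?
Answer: 66593/22 ≈ 3027.0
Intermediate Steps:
h = 3027 (h = 2 - 3025*(-1) = 2 - 1*(-3025) = 2 + 3025 = 3027)
d(v) = 1
b(w) = -1/22 (b(w) = 1/(-22) = 1*(-1/22) = -1/22)
b(-539) + h = -1/22 + 3027 = 66593/22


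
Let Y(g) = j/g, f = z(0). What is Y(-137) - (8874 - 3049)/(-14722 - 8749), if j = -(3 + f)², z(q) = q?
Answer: 1009264/3215527 ≈ 0.31387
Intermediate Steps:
f = 0
j = -9 (j = -(3 + 0)² = -1*3² = -1*9 = -9)
Y(g) = -9/g
Y(-137) - (8874 - 3049)/(-14722 - 8749) = -9/(-137) - (8874 - 3049)/(-14722 - 8749) = -9*(-1/137) - 5825/(-23471) = 9/137 - 5825*(-1)/23471 = 9/137 - 1*(-5825/23471) = 9/137 + 5825/23471 = 1009264/3215527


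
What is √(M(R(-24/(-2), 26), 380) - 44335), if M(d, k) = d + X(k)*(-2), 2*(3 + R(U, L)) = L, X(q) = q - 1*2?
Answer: 3*I*√5009 ≈ 212.32*I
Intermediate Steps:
X(q) = -2 + q (X(q) = q - 2 = -2 + q)
R(U, L) = -3 + L/2
M(d, k) = 4 + d - 2*k (M(d, k) = d + (-2 + k)*(-2) = d + (4 - 2*k) = 4 + d - 2*k)
√(M(R(-24/(-2), 26), 380) - 44335) = √((4 + (-3 + (½)*26) - 2*380) - 44335) = √((4 + (-3 + 13) - 760) - 44335) = √((4 + 10 - 760) - 44335) = √(-746 - 44335) = √(-45081) = 3*I*√5009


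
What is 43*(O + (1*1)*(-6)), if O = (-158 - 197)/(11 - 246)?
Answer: -9073/47 ≈ -193.04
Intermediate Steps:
O = 71/47 (O = -355/(-235) = -355*(-1/235) = 71/47 ≈ 1.5106)
43*(O + (1*1)*(-6)) = 43*(71/47 + (1*1)*(-6)) = 43*(71/47 + 1*(-6)) = 43*(71/47 - 6) = 43*(-211/47) = -9073/47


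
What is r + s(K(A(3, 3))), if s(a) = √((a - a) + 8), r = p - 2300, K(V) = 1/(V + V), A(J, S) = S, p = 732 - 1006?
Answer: -2574 + 2*√2 ≈ -2571.2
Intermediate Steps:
p = -274
K(V) = 1/(2*V)
r = -2574 (r = -274 - 2300 = -2574)
s(a) = 2*√2 (s(a) = √(0 + 8) = √8 = 2*√2)
r + s(K(A(3, 3))) = -2574 + 2*√2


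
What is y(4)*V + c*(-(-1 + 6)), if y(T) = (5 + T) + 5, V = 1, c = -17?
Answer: 99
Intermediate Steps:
y(T) = 10 + T
y(4)*V + c*(-(-1 + 6)) = (10 + 4)*1 - (-17)*(-1 + 6) = 14*1 - (-17)*5 = 14 - 17*(-5) = 14 + 85 = 99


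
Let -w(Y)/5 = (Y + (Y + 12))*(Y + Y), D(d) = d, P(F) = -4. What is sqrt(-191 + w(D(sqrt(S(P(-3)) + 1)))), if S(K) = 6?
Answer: I*sqrt(331 + 120*sqrt(7)) ≈ 25.465*I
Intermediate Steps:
w(Y) = -10*Y*(12 + 2*Y) (w(Y) = -5*(Y + (Y + 12))*(Y + Y) = -5*(Y + (12 + Y))*2*Y = -5*(12 + 2*Y)*2*Y = -10*Y*(12 + 2*Y))
sqrt(-191 + w(D(sqrt(S(P(-3)) + 1)))) = sqrt(-191 - 20*sqrt(6 + 1)*(6 + sqrt(6 + 1))) = sqrt(-191 - 20*sqrt(7)*(6 + sqrt(7)))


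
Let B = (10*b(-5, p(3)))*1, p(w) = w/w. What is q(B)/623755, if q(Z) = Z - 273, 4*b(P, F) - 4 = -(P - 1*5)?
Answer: -238/623755 ≈ -0.00038156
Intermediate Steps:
p(w) = 1
b(P, F) = 9/4 - P/4 (b(P, F) = 1 + (-(P - 1*5))/4 = 1 + (-(P - 5))/4 = 1 + (-(-5 + P))/4 = 1 + (5 - P)/4 = 1 + (5/4 - P/4) = 9/4 - P/4)
B = 35 (B = (10*(9/4 - ¼*(-5)))*1 = (10*(9/4 + 5/4))*1 = (10*(7/2))*1 = 35*1 = 35)
q(Z) = -273 + Z
q(B)/623755 = (-273 + 35)/623755 = -238*1/623755 = -238/623755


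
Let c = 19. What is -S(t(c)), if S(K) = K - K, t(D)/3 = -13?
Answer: 0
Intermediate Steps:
t(D) = -39 (t(D) = 3*(-13) = -39)
S(K) = 0
-S(t(c)) = -1*0 = 0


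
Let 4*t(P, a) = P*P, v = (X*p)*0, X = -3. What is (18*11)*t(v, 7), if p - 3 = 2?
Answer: 0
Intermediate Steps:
p = 5 (p = 3 + 2 = 5)
v = 0 (v = -3*5*0 = -15*0 = 0)
t(P, a) = P**2/4 (t(P, a) = (P*P)/4 = P**2/4)
(18*11)*t(v, 7) = (18*11)*((1/4)*0**2) = 198*((1/4)*0) = 198*0 = 0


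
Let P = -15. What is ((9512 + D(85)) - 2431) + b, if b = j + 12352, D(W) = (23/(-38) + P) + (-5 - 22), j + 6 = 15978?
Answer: 1343771/38 ≈ 35362.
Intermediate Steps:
j = 15972 (j = -6 + 15978 = 15972)
D(W) = -1619/38 (D(W) = (23/(-38) - 15) + (-5 - 22) = (23*(-1/38) - 15) - 27 = (-23/38 - 15) - 27 = -593/38 - 27 = -1619/38)
b = 28324 (b = 15972 + 12352 = 28324)
((9512 + D(85)) - 2431) + b = ((9512 - 1619/38) - 2431) + 28324 = (359837/38 - 2431) + 28324 = 267459/38 + 28324 = 1343771/38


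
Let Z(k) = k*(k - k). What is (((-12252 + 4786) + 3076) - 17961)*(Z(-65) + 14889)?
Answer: -332784039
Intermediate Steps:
Z(k) = 0 (Z(k) = k*0 = 0)
(((-12252 + 4786) + 3076) - 17961)*(Z(-65) + 14889) = (((-12252 + 4786) + 3076) - 17961)*(0 + 14889) = ((-7466 + 3076) - 17961)*14889 = (-4390 - 17961)*14889 = -22351*14889 = -332784039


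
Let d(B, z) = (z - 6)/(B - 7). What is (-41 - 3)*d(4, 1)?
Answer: -220/3 ≈ -73.333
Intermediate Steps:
d(B, z) = (-6 + z)/(-7 + B)
(-41 - 3)*d(4, 1) = (-41 - 3)*((-6 + 1)/(-7 + 4)) = -44*(-5)/(-3) = -(-44)*(-5)/3 = -44*5/3 = -220/3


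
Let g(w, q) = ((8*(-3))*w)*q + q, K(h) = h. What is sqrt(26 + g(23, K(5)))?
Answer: I*sqrt(2729) ≈ 52.24*I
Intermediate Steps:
g(w, q) = q - 24*q*w (g(w, q) = (-24*w)*q + q = -24*q*w + q = q - 24*q*w)
sqrt(26 + g(23, K(5))) = sqrt(26 + 5*(1 - 24*23)) = sqrt(26 + 5*(1 - 552)) = sqrt(26 + 5*(-551)) = sqrt(26 - 2755) = sqrt(-2729) = I*sqrt(2729)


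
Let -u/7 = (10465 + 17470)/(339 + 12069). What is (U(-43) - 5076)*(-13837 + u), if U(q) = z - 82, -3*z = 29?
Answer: 2664733790623/37224 ≈ 7.1586e+7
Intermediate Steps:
z = -29/3 (z = -⅓*29 = -29/3 ≈ -9.6667)
u = -195545/12408 (u = -7*(10465 + 17470)/(339 + 12069) = -195545/12408 ≈ -15.760)
U(q) = -275/3 (U(q) = -29/3 - 82 = -275/3)
(U(-43) - 5076)*(-13837 + u) = (-275/3 - 5076)*(-13837 - 195545/12408) = -15503/3*(-171885041/12408) = 2664733790623/37224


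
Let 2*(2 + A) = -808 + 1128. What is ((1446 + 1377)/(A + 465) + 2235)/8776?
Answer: 348807/1366862 ≈ 0.25519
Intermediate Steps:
A = 158 (A = -2 + (-808 + 1128)/2 = -2 + (½)*320 = -2 + 160 = 158)
((1446 + 1377)/(A + 465) + 2235)/8776 = ((1446 + 1377)/(158 + 465) + 2235)/8776 = (2823/623 + 2235)*(1/8776) = (1395228/623)*(1/8776) = 348807/1366862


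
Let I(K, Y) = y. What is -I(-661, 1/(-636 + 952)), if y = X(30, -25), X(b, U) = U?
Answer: 25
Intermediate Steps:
y = -25
I(K, Y) = -25
-I(-661, 1/(-636 + 952)) = -1*(-25) = 25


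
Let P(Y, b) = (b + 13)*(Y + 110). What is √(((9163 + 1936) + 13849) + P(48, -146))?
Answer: √3934 ≈ 62.722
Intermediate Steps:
P(Y, b) = (13 + b)*(110 + Y)
√(((9163 + 1936) + 13849) + P(48, -146)) = √(((9163 + 1936) + 13849) + (1430 + 13*48 + 110*(-146) + 48*(-146))) = √((11099 + 13849) + (1430 + 624 - 16060 - 7008)) = √(24948 - 21014) = √3934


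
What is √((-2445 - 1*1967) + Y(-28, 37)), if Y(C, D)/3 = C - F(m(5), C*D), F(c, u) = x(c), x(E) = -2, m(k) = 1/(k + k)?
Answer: I*√4490 ≈ 67.007*I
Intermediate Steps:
m(k) = 1/(2*k)
F(c, u) = -2
Y(C, D) = 6 + 3*C (Y(C, D) = 3*(C - 1*(-2)) = 3*(C + 2) = 3*(2 + C) = 6 + 3*C)
√((-2445 - 1*1967) + Y(-28, 37)) = √((-2445 - 1*1967) + (6 + 3*(-28))) = √((-2445 - 1967) + (6 - 84)) = √(-4412 - 78) = √(-4490) = I*√4490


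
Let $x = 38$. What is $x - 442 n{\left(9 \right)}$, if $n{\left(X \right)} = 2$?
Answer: $-846$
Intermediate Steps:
$x - 442 n{\left(9 \right)} = 38 - 884 = -846$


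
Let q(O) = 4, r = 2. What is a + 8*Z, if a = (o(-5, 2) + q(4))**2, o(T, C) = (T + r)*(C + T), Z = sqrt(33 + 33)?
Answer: 169 + 8*sqrt(66) ≈ 233.99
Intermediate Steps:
Z = sqrt(66) ≈ 8.1240
o(T, C) = (2 + T)*(C + T) (o(T, C) = (T + 2)*(C + T) = (2 + T)*(C + T))
a = 169 (a = (((-5)**2 + 2*2 + 2*(-5) + 2*(-5)) + 4)**2 = ((25 + 4 - 10 - 10) + 4)**2 = (9 + 4)**2 = 13**2 = 169)
a + 8*Z = 169 + 8*sqrt(66)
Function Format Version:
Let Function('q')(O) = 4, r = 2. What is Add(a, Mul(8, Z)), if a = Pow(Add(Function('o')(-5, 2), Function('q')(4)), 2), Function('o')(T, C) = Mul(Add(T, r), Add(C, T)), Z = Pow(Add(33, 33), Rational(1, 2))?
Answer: Add(169, Mul(8, Pow(66, Rational(1, 2)))) ≈ 233.99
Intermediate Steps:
Z = Pow(66, Rational(1, 2)) ≈ 8.1240
Function('o')(T, C) = Mul(Add(2, T), Add(C, T)) (Function('o')(T, C) = Mul(Add(T, 2), Add(C, T)) = Mul(Add(2, T), Add(C, T)))
a = 169 (a = Pow(Add(Add(Pow(-5, 2), Mul(2, 2), Mul(2, -5), Mul(2, -5)), 4), 2) = Pow(Add(Add(25, 4, -10, -10), 4), 2) = Pow(Add(9, 4), 2) = Pow(13, 2) = 169)
Add(a, Mul(8, Z)) = Add(169, Mul(8, Pow(66, Rational(1, 2))))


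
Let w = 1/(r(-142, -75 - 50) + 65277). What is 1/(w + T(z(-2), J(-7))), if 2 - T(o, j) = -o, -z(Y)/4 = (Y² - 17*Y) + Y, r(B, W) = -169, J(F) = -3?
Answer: -65108/9245335 ≈ -0.0070423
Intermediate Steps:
z(Y) = -4*Y² + 64*Y (z(Y) = -4*((Y² - 17*Y) + Y) = -4*(Y² - 16*Y) = -4*Y² + 64*Y)
T(o, j) = 2 + o (T(o, j) = 2 - (-1)*o = 2 + o)
w = 1/65108 (w = 1/(-169 + 65277) = 1/65108 ≈ 1.5359e-5)
1/(w + T(z(-2), J(-7))) = 1/(1/65108 + (2 + 4*(-2)*(16 - 1*(-2)))) = 1/(1/65108 + (2 + 4*(-2)*(16 + 2))) = 1/(1/65108 + (2 + 4*(-2)*18)) = 1/(1/65108 + (2 - 144)) = 1/(1/65108 - 142) = 1/(-9245335/65108) = -65108/9245335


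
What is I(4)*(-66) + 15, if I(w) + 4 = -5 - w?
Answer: 873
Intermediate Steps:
I(w) = -9 - w (I(w) = -4 + (-5 - w) = -9 - w)
I(4)*(-66) + 15 = (-9 - 1*4)*(-66) + 15 = (-9 - 4)*(-66) + 15 = -13*(-66) + 15 = 858 + 15 = 873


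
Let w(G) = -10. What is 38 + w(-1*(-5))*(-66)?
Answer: 698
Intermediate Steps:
38 + w(-1*(-5))*(-66) = 38 - 10*(-66) = 38 + 660 = 698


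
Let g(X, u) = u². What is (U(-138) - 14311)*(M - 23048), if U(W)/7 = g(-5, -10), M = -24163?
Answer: 642588921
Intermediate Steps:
U(W) = 700 (U(W) = 7*(-10)² = 7*100 = 700)
(U(-138) - 14311)*(M - 23048) = (700 - 14311)*(-24163 - 23048) = -13611*(-47211) = 642588921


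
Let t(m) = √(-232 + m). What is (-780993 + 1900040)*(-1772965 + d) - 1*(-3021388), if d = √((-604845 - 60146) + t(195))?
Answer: -1984028142967 + 1119047*√(-664991 + I*√37) ≈ -1.984e+12 + 9.1255e+8*I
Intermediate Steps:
d = √(-664991 + I*√37) (d = √((-604845 - 60146) + √(-232 + 195)) = √(-664991 + √(-37)) = √(-664991 + I*√37) ≈ 0.004 + 815.47*I)
(-780993 + 1900040)*(-1772965 + d) - 1*(-3021388) = (-780993 + 1900040)*(-1772965 + √(-664991 + I*√37)) - 1*(-3021388) = 1119047*(-1772965 + √(-664991 + I*√37)) + 3021388 = (-1984031164355 + 1119047*√(-664991 + I*√37)) + 3021388 = -1984028142967 + 1119047*√(-664991 + I*√37)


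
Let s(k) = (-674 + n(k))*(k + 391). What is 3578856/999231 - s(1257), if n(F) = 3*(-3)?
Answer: 374907334920/333077 ≈ 1.1256e+6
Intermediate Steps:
n(F) = -9
s(k) = -267053 - 683*k (s(k) = (-674 - 9)*(k + 391) = -683*(391 + k) = -267053 - 683*k)
3578856/999231 - s(1257) = 3578856/999231 - (-267053 - 683*1257) = 3578856*(1/999231) - (-267053 - 858531) = 1192952/333077 - 1*(-1125584) = 1192952/333077 + 1125584 = 374907334920/333077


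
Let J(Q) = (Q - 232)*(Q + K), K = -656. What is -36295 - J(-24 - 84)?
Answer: -296055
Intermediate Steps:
J(Q) = (-656 + Q)*(-232 + Q) (J(Q) = (Q - 232)*(Q - 656) = (-232 + Q)*(-656 + Q) = (-656 + Q)*(-232 + Q))
-36295 - J(-24 - 84) = -36295 - (152192 + (-24 - 84)**2 - 888*(-24 - 84)) = -36295 - (152192 + (-108)**2 - 888*(-108)) = -36295 - (152192 + 11664 + 95904) = -36295 - 1*259760 = -36295 - 259760 = -296055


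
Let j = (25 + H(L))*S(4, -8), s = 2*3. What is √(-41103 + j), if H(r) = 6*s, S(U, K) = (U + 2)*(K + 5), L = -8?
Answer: 9*I*√521 ≈ 205.43*I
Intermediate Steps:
s = 6
S(U, K) = (2 + U)*(5 + K)
H(r) = 36 (H(r) = 6*6 = 36)
j = -1098 (j = (25 + 36)*(10 + 2*(-8) + 5*4 - 8*4) = 61*(10 - 16 + 20 - 32) = 61*(-18) = -1098)
√(-41103 + j) = √(-41103 - 1098) = √(-42201) = 9*I*√521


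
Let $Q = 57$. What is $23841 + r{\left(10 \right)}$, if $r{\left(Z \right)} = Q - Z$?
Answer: $23888$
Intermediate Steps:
$r{\left(Z \right)} = 57 - Z$
$23841 + r{\left(10 \right)} = 23841 + \left(57 - 10\right) = 23841 + 47 = 23888$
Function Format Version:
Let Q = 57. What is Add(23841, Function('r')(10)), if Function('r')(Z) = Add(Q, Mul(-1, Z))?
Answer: 23888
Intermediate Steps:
Function('r')(Z) = Add(57, Mul(-1, Z))
Add(23841, Function('r')(10)) = Add(23841, Add(57, Mul(-1, 10))) = Add(23841, Add(57, -10)) = Add(23841, 47) = 23888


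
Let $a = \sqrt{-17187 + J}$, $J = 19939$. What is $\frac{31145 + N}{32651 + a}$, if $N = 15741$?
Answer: $\frac{1530874786}{1066085049} - \frac{375088 \sqrt{43}}{1066085049} \approx 1.4337$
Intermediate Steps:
$a = 8 \sqrt{43}$ ($a = \sqrt{-17187 + 19939} = \sqrt{2752} = 8 \sqrt{43} \approx 52.46$)
$\frac{31145 + N}{32651 + a} = \frac{31145 + 15741}{32651 + 8 \sqrt{43}} = \frac{46886}{32651 + 8 \sqrt{43}}$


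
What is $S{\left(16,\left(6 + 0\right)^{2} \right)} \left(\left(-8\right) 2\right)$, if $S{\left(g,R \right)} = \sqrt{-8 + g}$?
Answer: $- 32 \sqrt{2} \approx -45.255$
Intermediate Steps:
$S{\left(16,\left(6 + 0\right)^{2} \right)} \left(\left(-8\right) 2\right) = \sqrt{-8 + 16} \left(\left(-8\right) 2\right) = \sqrt{8} \left(-16\right) = 2 \sqrt{2} \left(-16\right) = - 32 \sqrt{2}$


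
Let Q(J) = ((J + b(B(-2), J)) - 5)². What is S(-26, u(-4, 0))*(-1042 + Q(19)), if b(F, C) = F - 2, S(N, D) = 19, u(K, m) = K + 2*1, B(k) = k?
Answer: -17898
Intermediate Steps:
u(K, m) = 2 + K (u(K, m) = K + 2 = 2 + K)
b(F, C) = -2 + F
Q(J) = (-9 + J)² (Q(J) = ((J + (-2 - 2)) - 5)² = ((J - 4) - 5)² = ((-4 + J) - 5)² = (-9 + J)²)
S(-26, u(-4, 0))*(-1042 + Q(19)) = 19*(-1042 + (-9 + 19)²) = 19*(-1042 + 10²) = 19*(-1042 + 100) = 19*(-942) = -17898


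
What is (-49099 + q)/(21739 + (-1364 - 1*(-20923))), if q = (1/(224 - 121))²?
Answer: -86815215/73021747 ≈ -1.1889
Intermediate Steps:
q = 1/10609 (q = (1/103)² = 1/10609 ≈ 9.4260e-5)
(-49099 + q)/(21739 + (-1364 - 1*(-20923))) = (-49099 + 1/10609)/(21739 + (-1364 - 1*(-20923))) = -520891290/(10609*(21739 + (-1364 + 20923))) = -520891290/(10609*(21739 + 19559)) = -520891290/10609/41298 = -520891290/10609*1/41298 = -86815215/73021747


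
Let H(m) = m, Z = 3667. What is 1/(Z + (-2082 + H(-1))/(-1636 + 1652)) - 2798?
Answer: -158336006/56589 ≈ -2798.0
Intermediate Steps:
1/(Z + (-2082 + H(-1))/(-1636 + 1652)) - 2798 = 1/(3667 + (-2082 - 1)/(-1636 + 1652)) - 2798 = 1/(3667 - 2083/16) - 2798 = 1/(56589/16) - 2798 = 16/56589 - 2798 = -158336006/56589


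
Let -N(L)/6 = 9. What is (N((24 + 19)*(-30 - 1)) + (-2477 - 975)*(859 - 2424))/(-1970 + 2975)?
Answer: 5402326/1005 ≈ 5375.4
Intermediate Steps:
N(L) = -54 (N(L) = -6*9 = -54)
(N((24 + 19)*(-30 - 1)) + (-2477 - 975)*(859 - 2424))/(-1970 + 2975) = (-54 + (-2477 - 975)*(859 - 2424))/(-1970 + 2975) = (-54 - 3452*(-1565))/1005 = (-54 + 5402380)*(1/1005) = 5402326*(1/1005) = 5402326/1005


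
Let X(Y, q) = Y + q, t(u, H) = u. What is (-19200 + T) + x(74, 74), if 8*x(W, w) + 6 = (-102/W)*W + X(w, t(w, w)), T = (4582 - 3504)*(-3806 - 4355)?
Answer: -8816753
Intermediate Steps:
T = -8797558 (T = 1078*(-8161) = -8797558)
x(W, w) = -27/2 + w/4 (x(W, w) = -¾ + ((-102/W)*W + (w + w))/8 = -¾ + (-102 + 2*w)/8 = -¾ + (-51/4 + w/4) = -27/2 + w/4)
(-19200 + T) + x(74, 74) = (-19200 - 8797558) + (-27/2 + (¼)*74) = -8816758 + (-27/2 + 37/2) = -8816758 + 5 = -8816753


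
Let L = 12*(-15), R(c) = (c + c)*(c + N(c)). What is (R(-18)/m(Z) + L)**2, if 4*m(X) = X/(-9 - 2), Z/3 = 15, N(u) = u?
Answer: 52359696/25 ≈ 2.0944e+6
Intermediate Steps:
Z = 45 (Z = 3*15 = 45)
R(c) = 4*c**2 (R(c) = (c + c)*(c + c) = (2*c)*(2*c) = 4*c**2)
m(X) = -X/44 (m(X) = (X/(-9 - 2))/4 = (X/(-11))/4 = (X*(-1/11))/4 = (-X/11)/4 = -X/44)
L = -180
(R(-18)/m(Z) + L)**2 = ((4*(-18)**2)/((-1/44*45)) - 180)**2 = ((4*324)/(-45/44) - 180)**2 = (1296*(-44/45) - 180)**2 = (-6336/5 - 180)**2 = (-7236/5)**2 = 52359696/25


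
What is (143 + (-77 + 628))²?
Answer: 481636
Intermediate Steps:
(143 + (-77 + 628))² = (143 + 551)² = 694² = 481636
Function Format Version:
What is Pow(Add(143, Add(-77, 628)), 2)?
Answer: 481636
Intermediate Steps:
Pow(Add(143, Add(-77, 628)), 2) = Pow(Add(143, 551), 2) = Pow(694, 2) = 481636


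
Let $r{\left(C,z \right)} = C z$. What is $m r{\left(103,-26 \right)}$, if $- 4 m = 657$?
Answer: $\frac{879723}{2} \approx 4.3986 \cdot 10^{5}$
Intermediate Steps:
$m = - \frac{657}{4}$ ($m = \left(- \frac{1}{4}\right) 657 = - \frac{657}{4} \approx -164.25$)
$m r{\left(103,-26 \right)} = - \frac{657 \cdot 103 \left(-26\right)}{4} = \left(- \frac{657}{4}\right) \left(-2678\right) = \frac{879723}{2}$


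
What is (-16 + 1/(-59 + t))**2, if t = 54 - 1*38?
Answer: 474721/1849 ≈ 256.74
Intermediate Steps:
t = 16 (t = 54 - 38 = 16)
(-16 + 1/(-59 + t))**2 = (-16 + 1/(-59 + 16))**2 = (-16 + 1/(-43))**2 = (-16 - 1/43)**2 = (-689/43)**2 = 474721/1849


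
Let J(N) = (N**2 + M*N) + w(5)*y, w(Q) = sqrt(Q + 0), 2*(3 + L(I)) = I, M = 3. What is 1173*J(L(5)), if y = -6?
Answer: -5865/4 - 7038*sqrt(5) ≈ -17204.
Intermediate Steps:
L(I) = -3 + I/2
w(Q) = sqrt(Q)
J(N) = N**2 - 6*sqrt(5) + 3*N (J(N) = (N**2 + 3*N) + sqrt(5)*(-6) = (N**2 + 3*N) - 6*sqrt(5) = N**2 - 6*sqrt(5) + 3*N)
1173*J(L(5)) = 1173*((-3 + (1/2)*5)**2 - 6*sqrt(5) + 3*(-3 + (1/2)*5)) = 1173*((-3 + 5/2)**2 - 6*sqrt(5) + 3*(-3 + 5/2)) = 1173*((-1/2)**2 - 6*sqrt(5) + 3*(-1/2)) = 1173*(1/4 - 6*sqrt(5) - 3/2) = 1173*(-5/4 - 6*sqrt(5)) = -5865/4 - 7038*sqrt(5)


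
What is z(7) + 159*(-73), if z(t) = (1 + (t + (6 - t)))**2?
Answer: -11558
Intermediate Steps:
z(t) = 49 (z(t) = (1 + 6)**2 = 7**2 = 49)
z(7) + 159*(-73) = 49 + 159*(-73) = 49 - 11607 = -11558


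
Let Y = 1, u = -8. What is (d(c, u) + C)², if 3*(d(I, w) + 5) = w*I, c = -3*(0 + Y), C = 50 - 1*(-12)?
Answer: 4225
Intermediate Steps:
C = 62 (C = 50 + 12 = 62)
c = -3 (c = -3*(0 + 1) = -3*1 = -3)
d(I, w) = -5 + I*w/3 (d(I, w) = -5 + (w*I)/3 = -5 + (I*w)/3 = -5 + I*w/3)
(d(c, u) + C)² = ((-5 + (⅓)*(-3)*(-8)) + 62)² = ((-5 + 8) + 62)² = (3 + 62)² = 65² = 4225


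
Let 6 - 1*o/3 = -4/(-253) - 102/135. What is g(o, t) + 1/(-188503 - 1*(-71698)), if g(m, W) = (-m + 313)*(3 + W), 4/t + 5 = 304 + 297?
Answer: 3876167221631/4403198085 ≈ 880.31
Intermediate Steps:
t = 1/149 (t = 4/(-5 + (304 + 297)) = 4/(-5 + 601) = 4/596 = 4*(1/596) = 1/149 ≈ 0.0067114)
o = 76732/3795 (o = 18 - 3*(-4/(-253) - 102/135) = 18 - 3*(-4*(-1/253) - 102*1/135) = 18 - 3*(4/253 - 34/45) = 18 - 3*(-8422/11385) = 18 + 8422/3795 = 76732/3795 ≈ 20.219)
g(m, W) = (3 + W)*(313 - m) (g(m, W) = (313 - m)*(3 + W) = (3 + W)*(313 - m))
g(o, t) + 1/(-188503 - 1*(-71698)) = (939 - 3*76732/3795 + 313*(1/149) - 1*1/149*76732/3795) + 1/(-188503 - 1*(-71698)) = (939 - 76732/1265 + 313/149 - 76732/565455) + 1/(-188503 + 71698) = 497774144/565455 + 1/(-116805) = 497774144/565455 - 1/116805 = 3876167221631/4403198085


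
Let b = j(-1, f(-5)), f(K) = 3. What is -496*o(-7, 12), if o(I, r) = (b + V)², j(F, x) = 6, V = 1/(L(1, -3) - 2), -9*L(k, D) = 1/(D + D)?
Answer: -171489024/11449 ≈ -14979.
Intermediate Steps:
L(k, D) = -1/(18*D) (L(k, D) = -1/(9*(D + D)) = -1/(2*D)/9 = -1/(18*D))
V = -54/107 (V = 1/(-1/18/(-3) - 2) = 1/(-1/18*(-⅓) - 2) = 1/(1/54 - 2) = 1/(-107/54) = -54/107 ≈ -0.50467)
b = 6
o(I, r) = 345744/11449 (o(I, r) = (6 - 54/107)² = (588/107)² = 345744/11449)
-496*o(-7, 12) = -496*345744/11449 = -171489024/11449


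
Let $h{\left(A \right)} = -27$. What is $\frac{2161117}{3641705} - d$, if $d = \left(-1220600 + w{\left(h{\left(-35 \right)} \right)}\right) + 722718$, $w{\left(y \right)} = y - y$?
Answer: $\frac{1813141529927}{3641705} \approx 4.9788 \cdot 10^{5}$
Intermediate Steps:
$w{\left(y \right)} = 0$
$d = -497882$ ($d = \left(-1220600 + 0\right) + 722718 = -1220600 + 722718 = -497882$)
$\frac{2161117}{3641705} - d = \frac{2161117}{3641705} - -497882 = 2161117 \cdot \frac{1}{3641705} + 497882 = \frac{2161117}{3641705} + 497882 = \frac{1813141529927}{3641705}$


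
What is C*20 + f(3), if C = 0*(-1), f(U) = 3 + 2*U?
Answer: 9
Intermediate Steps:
C = 0
C*20 + f(3) = 0*20 + (3 + 2*3) = 0 + (3 + 6) = 0 + 9 = 9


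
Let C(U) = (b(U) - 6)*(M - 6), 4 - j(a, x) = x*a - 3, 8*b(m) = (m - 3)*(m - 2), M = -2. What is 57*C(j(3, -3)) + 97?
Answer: -7541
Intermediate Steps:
b(m) = (-3 + m)*(-2 + m)/8 (b(m) = ((m - 3)*(m - 2))/8 = ((-3 + m)*(-2 + m))/8 = (-3 + m)*(-2 + m)/8)
j(a, x) = 7 - a*x (j(a, x) = 4 - (x*a - 3) = 4 - (a*x - 3) = 4 - (-3 + a*x) = 4 + (3 - a*x) = 7 - a*x)
C(U) = 42 - U² + 5*U (C(U) = ((¾ - 5*U/8 + U²/8) - 6)*(-2 - 6) = (-21/4 - 5*U/8 + U²/8)*(-8) = 42 - U² + 5*U)
57*C(j(3, -3)) + 97 = 57*(42 - (7 - 1*3*(-3))² + 5*(7 - 1*3*(-3))) + 97 = 57*(42 - (7 + 9)² + 5*(7 + 9)) + 97 = 57*(42 - 1*16² + 5*16) + 97 = 57*(42 - 1*256 + 80) + 97 = 57*(42 - 256 + 80) + 97 = 57*(-134) + 97 = -7638 + 97 = -7541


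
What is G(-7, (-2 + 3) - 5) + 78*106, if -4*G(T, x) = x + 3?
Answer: 33073/4 ≈ 8268.3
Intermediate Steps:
G(T, x) = -¾ - x/4 (G(T, x) = -(x + 3)/4 = -(3 + x)/4 = -¾ - x/4)
G(-7, (-2 + 3) - 5) + 78*106 = (-¾ - ((-2 + 3) - 5)/4) + 78*106 = (-¾ - (1 - 5)/4) + 8268 = (-¾ - ¼*(-4)) + 8268 = (-¾ + 1) + 8268 = ¼ + 8268 = 33073/4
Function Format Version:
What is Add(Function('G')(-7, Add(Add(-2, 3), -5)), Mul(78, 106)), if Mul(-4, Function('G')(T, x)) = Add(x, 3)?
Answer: Rational(33073, 4) ≈ 8268.3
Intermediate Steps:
Function('G')(T, x) = Add(Rational(-3, 4), Mul(Rational(-1, 4), x)) (Function('G')(T, x) = Mul(Rational(-1, 4), Add(x, 3)) = Mul(Rational(-1, 4), Add(3, x)) = Add(Rational(-3, 4), Mul(Rational(-1, 4), x)))
Add(Function('G')(-7, Add(Add(-2, 3), -5)), Mul(78, 106)) = Add(Add(Rational(-3, 4), Mul(Rational(-1, 4), Add(Add(-2, 3), -5))), Mul(78, 106)) = Add(Add(Rational(-3, 4), Mul(Rational(-1, 4), Add(1, -5))), 8268) = Add(Add(Rational(-3, 4), Mul(Rational(-1, 4), -4)), 8268) = Add(Add(Rational(-3, 4), 1), 8268) = Add(Rational(1, 4), 8268) = Rational(33073, 4)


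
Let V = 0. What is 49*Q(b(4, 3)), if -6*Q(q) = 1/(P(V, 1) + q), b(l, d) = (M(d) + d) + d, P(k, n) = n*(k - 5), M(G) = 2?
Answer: -49/18 ≈ -2.7222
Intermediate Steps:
P(k, n) = n*(-5 + k)
b(l, d) = 2 + 2*d (b(l, d) = (2 + d) + d = 2 + 2*d)
Q(q) = -1/(6*(-5 + q)) (Q(q) = -1/(6*(1*(-5 + 0) + q)) = -1/(6*(1*(-5) + q)) = -1/(6*(-5 + q)))
49*Q(b(4, 3)) = 49*(-1/(-30 + 6*(2 + 2*3))) = 49*(-1/(-30 + 6*(2 + 6))) = 49*(-1/(-30 + 6*8)) = 49*(-1/(-30 + 48)) = 49*(-1/18) = -49/18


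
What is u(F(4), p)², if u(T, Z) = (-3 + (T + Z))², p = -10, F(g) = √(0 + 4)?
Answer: 14641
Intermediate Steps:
F(g) = 2 (F(g) = √4 = 2)
u(T, Z) = (-3 + T + Z)²
u(F(4), p)² = ((-3 + 2 - 10)²)² = ((-11)²)² = 121² = 14641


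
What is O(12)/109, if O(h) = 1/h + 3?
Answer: 37/1308 ≈ 0.028287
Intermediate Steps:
O(h) = 3 + 1/h
O(12)/109 = (3 + 1/12)/109 = (3 + 1/12)*(1/109) = (37/12)*(1/109) = 37/1308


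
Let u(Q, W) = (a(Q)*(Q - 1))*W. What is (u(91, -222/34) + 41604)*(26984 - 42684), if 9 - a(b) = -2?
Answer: -9378834600/17 ≈ -5.5170e+8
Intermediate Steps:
a(b) = 11 (a(b) = 9 - 1*(-2) = 9 + 2 = 11)
u(Q, W) = W*(-11 + 11*Q) (u(Q, W) = (11*(Q - 1))*W = (11*(-1 + Q))*W = (-11 + 11*Q)*W = W*(-11 + 11*Q))
(u(91, -222/34) + 41604)*(26984 - 42684) = (11*(-222/34)*(-1 + 91) + 41604)*(26984 - 42684) = (11*(-222/34)*90 + 41604)*(-15700) = (11*(-1*111/17)*90 + 41604)*(-15700) = (11*(-111/17)*90 + 41604)*(-15700) = (-109890/17 + 41604)*(-15700) = (597378/17)*(-15700) = -9378834600/17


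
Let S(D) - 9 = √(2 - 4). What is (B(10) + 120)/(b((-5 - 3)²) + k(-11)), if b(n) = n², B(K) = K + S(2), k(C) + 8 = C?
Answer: 139/4077 + I*√2/4077 ≈ 0.034094 + 0.00034688*I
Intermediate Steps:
S(D) = 9 + I*√2 (S(D) = 9 + √(2 - 4) = 9 + √(-2) = 9 + I*√2)
k(C) = -8 + C
B(K) = 9 + K + I*√2 (B(K) = K + (9 + I*√2) = 9 + K + I*√2)
(B(10) + 120)/(b((-5 - 3)²) + k(-11)) = ((9 + 10 + I*√2) + 120)/(((-5 - 3)²)² + (-8 - 11)) = ((19 + I*√2) + 120)/(((-8)²)² - 19) = (139 + I*√2)/(64² - 19) = (139 + I*√2)/(4096 - 19) = (139 + I*√2)/4077 = (139 + I*√2)*(1/4077) = 139/4077 + I*√2/4077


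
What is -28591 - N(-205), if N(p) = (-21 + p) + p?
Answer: -28160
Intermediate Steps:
N(p) = -21 + 2*p
-28591 - N(-205) = -28591 - (-21 + 2*(-205)) = -28591 - (-21 - 410) = -28591 - 1*(-431) = -28591 + 431 = -28160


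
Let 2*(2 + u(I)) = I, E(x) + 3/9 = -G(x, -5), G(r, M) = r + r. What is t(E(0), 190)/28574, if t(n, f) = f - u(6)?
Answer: 27/4082 ≈ 0.0066144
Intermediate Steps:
G(r, M) = 2*r
E(x) = -⅓ - 2*x
u(I) = -2 + I/2
t(n, f) = -1 + f (t(n, f) = f - (-2 + (½)*6) = f - (-2 + 3) = f - 1*1 = f - 1 = -1 + f)
t(E(0), 190)/28574 = (-1 + 190)/28574 = 189*(1/28574) = 27/4082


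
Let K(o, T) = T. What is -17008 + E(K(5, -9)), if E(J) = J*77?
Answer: -17701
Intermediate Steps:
E(J) = 77*J
-17008 + E(K(5, -9)) = -17008 + 77*(-9) = -17008 - 693 = -17701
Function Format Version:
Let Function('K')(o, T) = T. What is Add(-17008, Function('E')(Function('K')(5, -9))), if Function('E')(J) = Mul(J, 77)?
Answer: -17701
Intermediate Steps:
Function('E')(J) = Mul(77, J)
Add(-17008, Function('E')(Function('K')(5, -9))) = Add(-17008, Mul(77, -9)) = Add(-17008, -693) = -17701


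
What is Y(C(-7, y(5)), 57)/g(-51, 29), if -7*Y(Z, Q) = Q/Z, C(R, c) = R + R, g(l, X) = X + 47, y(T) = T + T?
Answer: 3/392 ≈ 0.0076531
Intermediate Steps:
y(T) = 2*T
g(l, X) = 47 + X
C(R, c) = 2*R
Y(Z, Q) = -Q/(7*Z)
Y(C(-7, y(5)), 57)/g(-51, 29) = (-⅐*57/2*(-7))/(47 + 29) = -⅐*57/(-14)/76 = -⅐*57*(-1/14)*(1/76) = (57/98)*(1/76) = 3/392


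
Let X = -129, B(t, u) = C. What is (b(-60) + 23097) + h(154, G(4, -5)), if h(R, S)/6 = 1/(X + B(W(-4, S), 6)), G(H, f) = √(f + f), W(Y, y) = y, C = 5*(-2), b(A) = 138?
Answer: 3229659/139 ≈ 23235.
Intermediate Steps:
C = -10
B(t, u) = -10
G(H, f) = √2*√f (G(H, f) = √(2*f) = √2*√f)
h(R, S) = -6/139 (h(R, S) = 6/(-129 - 10) = 6/(-139) = 6*(-1/139) = -6/139)
(b(-60) + 23097) + h(154, G(4, -5)) = (138 + 23097) - 6/139 = 23235 - 6/139 = 3229659/139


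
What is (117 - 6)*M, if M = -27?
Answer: -2997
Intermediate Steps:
(117 - 6)*M = (117 - 6)*(-27) = 111*(-27) = -2997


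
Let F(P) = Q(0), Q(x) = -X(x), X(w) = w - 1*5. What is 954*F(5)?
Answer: 4770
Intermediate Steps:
X(w) = -5 + w (X(w) = w - 5 = -5 + w)
Q(x) = 5 - x (Q(x) = -(-5 + x) = 5 - x)
F(P) = 5 (F(P) = 5 - 1*0 = 5 + 0 = 5)
954*F(5) = 954*5 = 4770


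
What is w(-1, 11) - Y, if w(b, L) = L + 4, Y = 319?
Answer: -304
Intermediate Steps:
w(b, L) = 4 + L
w(-1, 11) - Y = (4 + 11) - 1*319 = 15 - 319 = -304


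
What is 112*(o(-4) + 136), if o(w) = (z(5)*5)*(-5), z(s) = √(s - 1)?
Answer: 9632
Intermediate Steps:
z(s) = √(-1 + s)
o(w) = -50 (o(w) = (√(-1 + 5)*5)*(-5) = (√4*5)*(-5) = (2*5)*(-5) = 10*(-5) = -50)
112*(o(-4) + 136) = 112*(-50 + 136) = 112*86 = 9632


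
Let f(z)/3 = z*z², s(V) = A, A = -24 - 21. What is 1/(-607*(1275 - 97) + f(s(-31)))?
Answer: -1/988421 ≈ -1.0117e-6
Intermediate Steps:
A = -45
s(V) = -45
f(z) = 3*z³ (f(z) = 3*(z*z²) = 3*z³)
1/(-607*(1275 - 97) + f(s(-31))) = 1/(-607*(1275 - 97) + 3*(-45)³) = 1/(-607*1178 + 3*(-91125)) = 1/(-715046 - 273375) = 1/(-988421) = -1/988421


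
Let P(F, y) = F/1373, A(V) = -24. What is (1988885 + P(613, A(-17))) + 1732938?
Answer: 5110063592/1373 ≈ 3.7218e+6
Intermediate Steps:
P(F, y) = F/1373 (P(F, y) = F*(1/1373) = F/1373)
(1988885 + P(613, A(-17))) + 1732938 = (1988885 + (1/1373)*613) + 1732938 = (1988885 + 613/1373) + 1732938 = 2730739718/1373 + 1732938 = 5110063592/1373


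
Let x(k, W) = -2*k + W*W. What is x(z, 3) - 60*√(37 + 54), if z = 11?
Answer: -13 - 60*√91 ≈ -585.36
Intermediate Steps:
x(k, W) = W² - 2*k (x(k, W) = -2*k + W² = W² - 2*k)
x(z, 3) - 60*√(37 + 54) = (3² - 2*11) - 60*√(37 + 54) = (9 - 22) - 60*√91 = -13 - 60*√91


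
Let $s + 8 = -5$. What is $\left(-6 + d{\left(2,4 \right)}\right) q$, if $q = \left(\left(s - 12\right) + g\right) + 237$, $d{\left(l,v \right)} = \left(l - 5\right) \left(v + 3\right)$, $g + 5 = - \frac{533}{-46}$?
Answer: $- \frac{271485}{46} \approx -5901.8$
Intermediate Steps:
$s = -13$ ($s = -8 - 5 = -13$)
$g = \frac{303}{46}$ ($g = -5 - \frac{533}{-46} = -5 - - \frac{533}{46} = -5 + \frac{533}{46} = \frac{303}{46} \approx 6.587$)
$d{\left(l,v \right)} = \left(-5 + l\right) \left(3 + v\right)$
$q = \frac{10055}{46}$ ($q = \left(\left(-13 - 12\right) + \frac{303}{46}\right) + 237 = \left(-25 + \frac{303}{46}\right) + 237 = - \frac{847}{46} + 237 = \frac{10055}{46} \approx 218.59$)
$\left(-6 + d{\left(2,4 \right)}\right) q = \left(-6 + \left(-15 - 20 + 3 \cdot 2 + 2 \cdot 4\right)\right) \frac{10055}{46} = \left(-6 + \left(-15 - 20 + 6 + 8\right)\right) \frac{10055}{46} = \left(-6 - 21\right) \frac{10055}{46} = \left(-27\right) \frac{10055}{46} = - \frac{271485}{46}$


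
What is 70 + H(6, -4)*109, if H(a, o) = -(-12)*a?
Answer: 7918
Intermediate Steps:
H(a, o) = 12*a
70 + H(6, -4)*109 = 70 + (12*6)*109 = 70 + 72*109 = 70 + 7848 = 7918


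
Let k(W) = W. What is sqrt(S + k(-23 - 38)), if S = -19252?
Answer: I*sqrt(19313) ≈ 138.97*I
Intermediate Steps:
sqrt(S + k(-23 - 38)) = sqrt(-19252 + (-23 - 38)) = sqrt(-19252 - 61) = sqrt(-19313) = I*sqrt(19313)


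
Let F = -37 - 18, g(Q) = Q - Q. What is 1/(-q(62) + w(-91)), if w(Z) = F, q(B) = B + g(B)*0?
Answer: -1/117 ≈ -0.0085470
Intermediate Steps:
g(Q) = 0
q(B) = B (q(B) = B + 0*0 = B + 0 = B)
F = -55
w(Z) = -55
1/(-q(62) + w(-91)) = 1/(-1*62 - 55) = 1/(-62 - 55) = 1/(-117) = -1/117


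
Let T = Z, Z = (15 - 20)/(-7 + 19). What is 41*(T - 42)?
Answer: -20869/12 ≈ -1739.1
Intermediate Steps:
Z = -5/12 ≈ -0.41667
T = -5/12 ≈ -0.41667
41*(T - 42) = 41*(-5/12 - 42) = 41*(-509/12) = -20869/12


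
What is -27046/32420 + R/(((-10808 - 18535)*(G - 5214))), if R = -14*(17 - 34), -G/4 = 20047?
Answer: -16943984986699/20310731931030 ≈ -0.83424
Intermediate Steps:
G = -80188 (G = -4*20047 = -80188)
R = 238 (R = -14*(-17) = 238)
-27046/32420 + R/(((-10808 - 18535)*(G - 5214))) = -27046/32420 + 238/(((-10808 - 18535)*(-80188 - 5214))) = -27046*1/32420 + 238/((-29343*(-85402))) = -13523/16210 + 238/2505950886 = -13523/16210 + 238*(1/2505950886) = -13523/16210 + 119/1252975443 = -16943984986699/20310731931030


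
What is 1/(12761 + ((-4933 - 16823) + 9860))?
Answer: 1/865 ≈ 0.0011561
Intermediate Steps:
1/(12761 + ((-4933 - 16823) + 9860)) = 1/(12761 + (-21756 + 9860)) = 1/(12761 - 11896) = 1/865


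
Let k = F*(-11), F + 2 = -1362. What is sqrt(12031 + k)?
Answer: sqrt(27035) ≈ 164.42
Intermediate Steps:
F = -1364 (F = -2 - 1362 = -1364)
k = 15004 (k = -1364*(-11) = 15004)
sqrt(12031 + k) = sqrt(12031 + 15004) = sqrt(27035)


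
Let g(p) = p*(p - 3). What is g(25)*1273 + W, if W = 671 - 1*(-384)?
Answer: 701205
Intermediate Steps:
W = 1055 (W = 671 + 384 = 1055)
g(p) = p*(-3 + p)
g(25)*1273 + W = (25*(-3 + 25))*1273 + 1055 = (25*22)*1273 + 1055 = 550*1273 + 1055 = 700150 + 1055 = 701205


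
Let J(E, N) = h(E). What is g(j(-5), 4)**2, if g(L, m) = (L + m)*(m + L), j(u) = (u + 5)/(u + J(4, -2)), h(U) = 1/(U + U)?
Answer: 256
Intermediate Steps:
h(U) = 1/(2*U)
J(E, N) = 1/(2*E)
j(u) = (5 + u)/(1/8 + u) (j(u) = (u + 5)/(u + (1/2)/4) = (5 + u)/(u + (1/2)*(1/4)) = (5 + u)/(u + 1/8) = (5 + u)/(1/8 + u))
g(L, m) = (L + m)**2 (g(L, m) = (L + m)*(L + m) = (L + m)**2)
g(j(-5), 4)**2 = ((8*(5 - 5)/(1 + 8*(-5)) + 4)**2)**2 = ((8*0/(1 - 40) + 4)**2)**2 = ((8*0/(-39) + 4)**2)**2 = ((8*(-1/39)*0 + 4)**2)**2 = ((0 + 4)**2)**2 = (4**2)**2 = 16**2 = 256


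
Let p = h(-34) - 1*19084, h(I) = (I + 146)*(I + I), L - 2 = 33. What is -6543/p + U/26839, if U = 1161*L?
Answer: 420187359/238867100 ≈ 1.7591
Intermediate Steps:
L = 35 (L = 2 + 33 = 35)
U = 40635 (U = 1161*35 = 40635)
h(I) = 2*I*(146 + I) (h(I) = (146 + I)*(2*I) = 2*I*(146 + I))
p = -26700 (p = 2*(-34)*(146 - 34) - 1*19084 = 2*(-34)*112 - 19084 = -7616 - 19084 = -26700)
-6543/p + U/26839 = -6543/(-26700) + 40635/26839 = -6543*(-1/26700) + 40635*(1/26839) = 2181/8900 + 40635/26839 = 420187359/238867100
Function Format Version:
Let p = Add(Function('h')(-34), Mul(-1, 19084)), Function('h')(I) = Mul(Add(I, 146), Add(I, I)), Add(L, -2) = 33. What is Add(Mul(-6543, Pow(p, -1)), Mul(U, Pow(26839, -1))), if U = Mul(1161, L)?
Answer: Rational(420187359, 238867100) ≈ 1.7591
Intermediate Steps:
L = 35 (L = Add(2, 33) = 35)
U = 40635 (U = Mul(1161, 35) = 40635)
Function('h')(I) = Mul(2, I, Add(146, I)) (Function('h')(I) = Mul(Add(146, I), Mul(2, I)) = Mul(2, I, Add(146, I)))
p = -26700 (p = Add(Mul(2, -34, Add(146, -34)), Mul(-1, 19084)) = Add(Mul(2, -34, 112), -19084) = Add(-7616, -19084) = -26700)
Add(Mul(-6543, Pow(p, -1)), Mul(U, Pow(26839, -1))) = Add(Mul(-6543, Pow(-26700, -1)), Mul(40635, Pow(26839, -1))) = Add(Mul(-6543, Rational(-1, 26700)), Mul(40635, Rational(1, 26839))) = Add(Rational(2181, 8900), Rational(40635, 26839)) = Rational(420187359, 238867100)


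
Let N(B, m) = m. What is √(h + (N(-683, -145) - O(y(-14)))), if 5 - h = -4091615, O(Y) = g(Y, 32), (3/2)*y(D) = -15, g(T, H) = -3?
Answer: √4091478 ≈ 2022.7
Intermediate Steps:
y(D) = -10 (y(D) = (⅔)*(-15) = -10)
O(Y) = -3
h = 4091620 (h = 5 - 1*(-4091615) = 5 + 4091615 = 4091620)
√(h + (N(-683, -145) - O(y(-14)))) = √(4091620 + (-145 - 1*(-3))) = √(4091620 + (-145 + 3)) = √(4091620 - 142) = √4091478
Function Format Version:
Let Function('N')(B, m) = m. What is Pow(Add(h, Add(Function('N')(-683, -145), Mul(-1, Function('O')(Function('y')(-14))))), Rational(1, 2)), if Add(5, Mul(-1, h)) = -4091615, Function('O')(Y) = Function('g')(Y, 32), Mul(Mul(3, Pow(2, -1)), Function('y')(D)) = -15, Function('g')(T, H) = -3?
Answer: Pow(4091478, Rational(1, 2)) ≈ 2022.7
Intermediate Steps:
Function('y')(D) = -10 (Function('y')(D) = Mul(Rational(2, 3), -15) = -10)
Function('O')(Y) = -3
h = 4091620 (h = Add(5, Mul(-1, -4091615)) = Add(5, 4091615) = 4091620)
Pow(Add(h, Add(Function('N')(-683, -145), Mul(-1, Function('O')(Function('y')(-14))))), Rational(1, 2)) = Pow(Add(4091620, Add(-145, Mul(-1, -3))), Rational(1, 2)) = Pow(Add(4091620, Add(-145, 3)), Rational(1, 2)) = Pow(Add(4091620, -142), Rational(1, 2)) = Pow(4091478, Rational(1, 2))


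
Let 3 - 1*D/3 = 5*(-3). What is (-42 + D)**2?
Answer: 144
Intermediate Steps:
D = 54 (D = 9 - 15*(-3) = 9 - 3*(-15) = 9 + 45 = 54)
(-42 + D)**2 = (-42 + 54)**2 = 12**2 = 144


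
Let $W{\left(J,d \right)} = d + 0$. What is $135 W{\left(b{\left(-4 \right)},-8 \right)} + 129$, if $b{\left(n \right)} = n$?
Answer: $-951$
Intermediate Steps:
$W{\left(J,d \right)} = d$
$135 W{\left(b{\left(-4 \right)},-8 \right)} + 129 = 135 \left(-8\right) + 129 = -1080 + 129 = -951$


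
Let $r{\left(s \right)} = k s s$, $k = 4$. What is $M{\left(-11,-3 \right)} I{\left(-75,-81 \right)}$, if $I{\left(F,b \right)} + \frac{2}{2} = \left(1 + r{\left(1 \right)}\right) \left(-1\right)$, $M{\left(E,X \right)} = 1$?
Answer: $-6$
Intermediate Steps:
$r{\left(s \right)} = 4 s^{2}$ ($r{\left(s \right)} = 4 s s = 4 s^{2}$)
$I{\left(F,b \right)} = -6$ ($I{\left(F,b \right)} = -1 + \left(1 + 4 \cdot 1^{2}\right) \left(-1\right) = -1 + \left(1 + 4 \cdot 1\right) \left(-1\right) = -1 + \left(1 + 4\right) \left(-1\right) = -1 + 5 \left(-1\right) = -1 - 5 = -6$)
$M{\left(-11,-3 \right)} I{\left(-75,-81 \right)} = 1 \left(-6\right) = -6$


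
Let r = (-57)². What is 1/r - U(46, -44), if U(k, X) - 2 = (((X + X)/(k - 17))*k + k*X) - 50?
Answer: 208377893/94221 ≈ 2211.6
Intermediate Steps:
r = 3249
U(k, X) = -48 + X*k + 2*X*k/(-17 + k) (U(k, X) = 2 + ((((X + X)/(k - 17))*k + k*X) - 50) = 2 + ((((2*X)/(-17 + k))*k + X*k) - 50) = 2 + (((2*X/(-17 + k))*k + X*k) - 50) = 2 + ((2*X*k/(-17 + k) + X*k) - 50) = 2 + ((X*k + 2*X*k/(-17 + k)) - 50) = 2 + (-50 + X*k + 2*X*k/(-17 + k)) = -48 + X*k + 2*X*k/(-17 + k))
1/r - U(46, -44) = 1/3249 - (816 - 48*46 - 44*46² - 15*(-44)*46)/(-17 + 46) = 1/3249 - (816 - 2208 - 44*2116 + 30360)/29 = 1/3249 - (816 - 2208 - 93104 + 30360)/29 = 1/3249 - (-64136)/29 = 1/3249 - 1*(-64136/29) = 1/3249 + 64136/29 = 208377893/94221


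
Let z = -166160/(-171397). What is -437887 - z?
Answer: -75052684299/171397 ≈ -4.3789e+5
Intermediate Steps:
z = 166160/171397 (z = -166160*(-1/171397) = 166160/171397 ≈ 0.96945)
-437887 - z = -437887 - 1*166160/171397 = -437887 - 166160/171397 = -75052684299/171397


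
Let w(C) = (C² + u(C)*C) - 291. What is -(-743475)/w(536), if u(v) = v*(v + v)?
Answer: 743475/308268317 ≈ 0.0024118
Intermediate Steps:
u(v) = 2*v² (u(v) = v*(2*v) = 2*v²)
w(C) = -291 + C² + 2*C³ (w(C) = (C² + (2*C²)*C) - 291 = (C² + 2*C³) - 291 = -291 + C² + 2*C³)
-(-743475)/w(536) = -(-743475)/(-291 + 536² + 2*536³) = -(-743475)/(-291 + 287296 + 2*153990656) = -(-743475)/(-291 + 287296 + 307981312) = -(-743475)/308268317 = -1*(-743475/308268317) = 743475/308268317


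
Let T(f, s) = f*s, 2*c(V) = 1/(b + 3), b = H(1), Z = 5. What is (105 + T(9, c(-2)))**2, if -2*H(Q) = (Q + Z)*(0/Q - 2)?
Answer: 44521/4 ≈ 11130.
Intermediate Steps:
H(Q) = 5 + Q (H(Q) = -(Q + 5)*(0/Q - 2)/2 = -(5 + Q)*(0 - 2)/2 = -(5 + Q)*(-2)/2 = -(-10 - 2*Q)/2 = 5 + Q)
b = 6 (b = 5 + 1 = 6)
c(V) = 1/18 (c(V) = 1/(2*(6 + 3)) = (1/2)/9 = (1/2)*(1/9) = 1/18)
(105 + T(9, c(-2)))**2 = (105 + 9*(1/18))**2 = (105 + 1/2)**2 = (211/2)**2 = 44521/4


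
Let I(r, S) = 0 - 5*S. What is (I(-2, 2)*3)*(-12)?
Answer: 360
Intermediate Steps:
I(r, S) = -5*S
(I(-2, 2)*3)*(-12) = (-5*2*3)*(-12) = -10*3*(-12) = -30*(-12) = 360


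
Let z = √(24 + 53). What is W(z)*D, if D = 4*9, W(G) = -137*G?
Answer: -4932*√77 ≈ -43278.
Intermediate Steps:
z = √77 ≈ 8.7750
D = 36
W(z)*D = -137*√77*36 = -4932*√77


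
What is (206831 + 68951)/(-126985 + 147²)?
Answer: -137891/52688 ≈ -2.6171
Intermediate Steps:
(206831 + 68951)/(-126985 + 147²) = 275782/(-126985 + 21609) = 275782/(-105376) = 275782*(-1/105376) = -137891/52688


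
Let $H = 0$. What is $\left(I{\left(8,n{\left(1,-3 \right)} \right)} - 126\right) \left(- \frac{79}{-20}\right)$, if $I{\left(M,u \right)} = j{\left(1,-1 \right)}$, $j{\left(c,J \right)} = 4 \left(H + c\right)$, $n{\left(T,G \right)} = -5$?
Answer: $- \frac{4819}{10} \approx -481.9$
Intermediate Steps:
$j{\left(c,J \right)} = 4 c$ ($j{\left(c,J \right)} = 4 \left(0 + c\right) = 4 c$)
$I{\left(M,u \right)} = 4$ ($I{\left(M,u \right)} = 4 \cdot 1 = 4$)
$\left(I{\left(8,n{\left(1,-3 \right)} \right)} - 126\right) \left(- \frac{79}{-20}\right) = \left(4 - 126\right) \left(- \frac{79}{-20}\right) = - 122 \left(\left(-79\right) \left(- \frac{1}{20}\right)\right) = \left(-122\right) \frac{79}{20} = - \frac{4819}{10}$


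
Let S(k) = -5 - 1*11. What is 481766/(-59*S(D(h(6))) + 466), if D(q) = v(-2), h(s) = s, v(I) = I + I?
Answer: 240883/705 ≈ 341.68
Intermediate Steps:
v(I) = 2*I
D(q) = -4 (D(q) = 2*(-2) = -4)
S(k) = -16 (S(k) = -5 - 11 = -16)
481766/(-59*S(D(h(6))) + 466) = 481766/(-59*(-16) + 466) = 481766/(944 + 466) = 481766/1410 = 481766*(1/1410) = 240883/705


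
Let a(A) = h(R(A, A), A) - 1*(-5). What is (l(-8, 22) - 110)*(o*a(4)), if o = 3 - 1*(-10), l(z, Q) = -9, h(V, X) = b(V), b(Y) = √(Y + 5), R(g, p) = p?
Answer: -12376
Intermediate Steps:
b(Y) = √(5 + Y)
h(V, X) = √(5 + V)
a(A) = 5 + √(5 + A) (a(A) = √(5 + A) - 1*(-5) = √(5 + A) + 5 = 5 + √(5 + A))
o = 13 (o = 3 + 10 = 13)
(l(-8, 22) - 110)*(o*a(4)) = (-9 - 110)*(13*(5 + √(5 + 4))) = -1547*(5 + √9) = -1547*(5 + 3) = -1547*8 = -119*104 = -12376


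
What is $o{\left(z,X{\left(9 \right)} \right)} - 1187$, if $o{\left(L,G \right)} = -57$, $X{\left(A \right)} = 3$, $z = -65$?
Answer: $-1244$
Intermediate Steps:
$o{\left(z,X{\left(9 \right)} \right)} - 1187 = -57 - 1187 = -1244$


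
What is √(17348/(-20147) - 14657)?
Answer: I*√5949649393269/20147 ≈ 121.07*I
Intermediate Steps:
√(17348/(-20147) - 14657) = √(17348*(-1/20147) - 14657) = √(-17348/20147 - 14657) = √(-295311927/20147) = I*√5949649393269/20147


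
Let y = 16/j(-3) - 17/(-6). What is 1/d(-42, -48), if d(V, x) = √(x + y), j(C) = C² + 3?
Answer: -I*√1578/263 ≈ -0.15104*I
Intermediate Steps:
j(C) = 3 + C²
y = 25/6 (y = 16/(3 + (-3)²) - 17/(-6) = 16/(3 + 9) - 17*(-⅙) = 16/12 + 17/6 = 16*(1/12) + 17/6 = 4/3 + 17/6 = 25/6 ≈ 4.1667)
d(V, x) = √(25/6 + x) (d(V, x) = √(x + 25/6) = √(25/6 + x))
1/d(-42, -48) = 1/(√(150 + 36*(-48))/6) = 1/(√(150 - 1728)/6) = 1/(√(-1578)/6) = 1/((I*√1578)/6) = 1/(I*√1578/6) = -I*√1578/263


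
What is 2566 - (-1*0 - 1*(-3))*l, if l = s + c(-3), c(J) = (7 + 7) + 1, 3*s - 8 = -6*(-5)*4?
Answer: 2393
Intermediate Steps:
s = 128/3 (s = 8/3 + (-6*(-5)*4)/3 = 8/3 + (30*4)/3 = 8/3 + (⅓)*120 = 8/3 + 40 = 128/3 ≈ 42.667)
c(J) = 15 (c(J) = 14 + 1 = 15)
l = 173/3 (l = 128/3 + 15 = 173/3 ≈ 57.667)
2566 - (-1*0 - 1*(-3))*l = 2566 - (-1*0 - 1*(-3))*173/3 = 2566 - (0 + 3)*173/3 = 2566 - 3*173/3 = 2566 - 1*173 = 2566 - 173 = 2393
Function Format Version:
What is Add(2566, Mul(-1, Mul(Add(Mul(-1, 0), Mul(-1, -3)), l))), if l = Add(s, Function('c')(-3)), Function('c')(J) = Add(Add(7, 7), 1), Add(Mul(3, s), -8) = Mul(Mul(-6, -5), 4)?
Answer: 2393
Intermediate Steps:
s = Rational(128, 3) (s = Add(Rational(8, 3), Mul(Rational(1, 3), Mul(Mul(-6, -5), 4))) = Add(Rational(8, 3), Mul(Rational(1, 3), Mul(30, 4))) = Add(Rational(8, 3), Mul(Rational(1, 3), 120)) = Add(Rational(8, 3), 40) = Rational(128, 3) ≈ 42.667)
Function('c')(J) = 15 (Function('c')(J) = Add(14, 1) = 15)
l = Rational(173, 3) (l = Add(Rational(128, 3), 15) = Rational(173, 3) ≈ 57.667)
Add(2566, Mul(-1, Mul(Add(Mul(-1, 0), Mul(-1, -3)), l))) = Add(2566, Mul(-1, Mul(Add(Mul(-1, 0), Mul(-1, -3)), Rational(173, 3)))) = Add(2566, Mul(-1, Mul(Add(0, 3), Rational(173, 3)))) = Add(2566, Mul(-1, Mul(3, Rational(173, 3)))) = Add(2566, Mul(-1, 173)) = Add(2566, -173) = 2393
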